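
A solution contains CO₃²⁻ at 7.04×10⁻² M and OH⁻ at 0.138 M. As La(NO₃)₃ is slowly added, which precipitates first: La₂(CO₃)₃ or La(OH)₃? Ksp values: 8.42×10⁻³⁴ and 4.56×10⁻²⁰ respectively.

La(OH)₃

The threshold for precipitation is Q = Ksp.
For La₂(CO₃)₃: [La³⁺] = (Ksp/[CO₃²⁻]^3)^(1/2) = 1.55×10⁻¹⁵ M
For La(OH)₃: [La³⁺] = (Ksp/[OH⁻]^3) = 1.74×10⁻¹⁷ M
La(OH)₃ requires the lower [La³⁺], so it precipitates first.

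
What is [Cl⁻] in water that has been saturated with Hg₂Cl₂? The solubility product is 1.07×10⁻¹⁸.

1.29×10⁻⁶ M

Hg₂Cl₂(s) ⇌ Hg₂²⁺(aq) + 2 Cl⁻(aq)
With molar solubility s: [Hg₂²⁺] = s, [Cl⁻] = 2s.
Ksp = [Hg₂²⁺][Cl⁻]^2 = s · (2s)^2 = 4s^3 = 1.07×10⁻¹⁸
s = 6.44×10⁻⁷ mol L⁻¹
[Cl⁻] = 2s = 1.29×10⁻⁶ mol L⁻¹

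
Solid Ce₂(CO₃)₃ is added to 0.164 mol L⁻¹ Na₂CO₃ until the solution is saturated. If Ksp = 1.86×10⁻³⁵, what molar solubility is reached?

3.25×10⁻¹⁷ M

Ce₂(CO₃)₃(s) ⇌ 2 Ce³⁺(aq) + 3 CO₃²⁻(aq)
With CO₃²⁻ already at 0.164 mol L⁻¹ and s small, take [CO₃²⁻] ≈ 0.164 mol L⁻¹ and [Ce³⁺] = 2s.
Ksp = [Ce³⁺]^2[CO₃²⁻]^3 = (2s)^2(0.164)^3
(2s)^2 = 1.86×10⁻³⁵ / (0.164)^3 = 4.22×10⁻³³
s = 3.25×10⁻¹⁷ mol L⁻¹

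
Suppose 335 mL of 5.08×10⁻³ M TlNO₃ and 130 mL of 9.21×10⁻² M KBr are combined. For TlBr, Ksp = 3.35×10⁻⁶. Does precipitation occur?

Yes

Total volume after mixing = 335 + 130 = 465 mL.
[Tl⁺] = (5.08×10⁻³)(335)/465 = 3.66×10⁻³ M
[Br⁻] = (9.21×10⁻²)(130)/465 = 2.57×10⁻² M
Q = [Tl⁺][Br⁻] = 9.42×10⁻⁵
Since Q (9.42×10⁻⁵) exceeds Ksp (3.35×10⁻⁶), TlBr will precipitate.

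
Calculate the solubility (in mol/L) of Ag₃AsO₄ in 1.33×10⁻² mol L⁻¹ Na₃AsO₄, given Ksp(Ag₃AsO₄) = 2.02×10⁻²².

8.25×10⁻⁸ M

Ag₃AsO₄(s) ⇌ 3 Ag⁺(aq) + AsO₄³⁻(aq)
AsO₄³⁻ is already present at 1.33×10⁻² mol L⁻¹. If s mol/L of Ag₃AsO₄ dissolves, [Ag⁺] = 3s while [AsO₄³⁻] ≈ 1.33×10⁻² mol L⁻¹.
Ksp = [Ag⁺]^3[AsO₄³⁻] = (3s)^3(1.33×10⁻²)
(3s)^3 = 2.02×10⁻²² / (1.33×10⁻²) = 1.52×10⁻²⁰
s = 8.25×10⁻⁸ mol L⁻¹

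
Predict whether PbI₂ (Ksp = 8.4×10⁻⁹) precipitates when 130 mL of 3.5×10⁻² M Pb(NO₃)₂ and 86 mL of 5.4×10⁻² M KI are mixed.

Yes

Total volume after mixing = 130 + 86 = 216 mL.
[Pb²⁺] = (3.5×10⁻²)(130)/216 = 2.1×10⁻² M
[I⁻] = (5.4×10⁻²)(86)/216 = 2.2×10⁻² M
Q = [Pb²⁺][I⁻]^2 = 9.7×10⁻⁶
Q = 9.7×10⁻⁶ > Ksp = 8.4×10⁻⁹, so the solution is supersaturated and PbI₂ precipitates.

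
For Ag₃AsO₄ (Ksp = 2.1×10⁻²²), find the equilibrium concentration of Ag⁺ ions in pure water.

5.0×10⁻⁶ M

Ag₃AsO₄(s) ⇌ 3 Ag⁺(aq) + AsO₄³⁻(aq)
If s mol/L of Ag₃AsO₄ dissolves, [Ag⁺] = 3s and [AsO₄³⁻] = s.
Ksp = [Ag⁺]^3[AsO₄³⁻] = (3s)^3 · s = 27s^4 = 2.1×10⁻²²
s = 1.7×10⁻⁶ mol/L
[Ag⁺] = 3s = 5.0×10⁻⁶ mol/L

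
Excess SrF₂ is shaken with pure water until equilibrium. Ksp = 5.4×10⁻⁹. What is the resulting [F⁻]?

SrF₂(s) ⇌ Sr²⁺(aq) + 2 F⁻(aq)
With molar solubility s: [Sr²⁺] = s, [F⁻] = 2s.
Ksp = [Sr²⁺][F⁻]^2 = s · (2s)^2 = 4s^3 = 5.4×10⁻⁹
s = 1.1×10⁻³ M
[F⁻] = 2s = 2.2×10⁻³ M

2.2×10⁻³ M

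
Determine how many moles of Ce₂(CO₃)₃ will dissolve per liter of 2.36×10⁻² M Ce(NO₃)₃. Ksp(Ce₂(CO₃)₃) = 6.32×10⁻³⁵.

1.61×10⁻¹¹ M

Ce₂(CO₃)₃(s) ⇌ 2 Ce³⁺(aq) + 3 CO₃²⁻(aq)
The solution already contains Ce³⁺ at 2.36×10⁻² M. Let s be the molar solubility of Ce₂(CO₃)₃.
[Ce³⁺] ≈ 2.36×10⁻² M (common ion dominates); [CO₃²⁻] = 3s.
Ksp = [Ce³⁺]^2[CO₃²⁻]^3 = (2.36×10⁻²)^2(3s)^3
(3s)^3 = 6.32×10⁻³⁵ / (2.36×10⁻²)^2 = 1.13×10⁻³¹
s = 1.61×10⁻¹¹ M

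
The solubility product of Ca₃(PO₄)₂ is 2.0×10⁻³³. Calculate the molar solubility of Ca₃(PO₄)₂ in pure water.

1.1×10⁻⁷ M

Ca₃(PO₄)₂(s) ⇌ 3 Ca²⁺(aq) + 2 PO₄³⁻(aq)
For each mole of Ca₃(PO₄)₂ that dissolves per liter, [Ca²⁺] = 3s and [PO₄³⁻] = 2s; let s denote this solubility.
Ksp = [Ca²⁺]^3[PO₄³⁻]^2 = (3s)^3 · (2s)^2 = 108s^5
108s^5 = 2.0×10⁻³³  ⇒  s^5 = 1.9×10⁻³⁵
Taking the 5th root, s = 1.1×10⁻⁷ M.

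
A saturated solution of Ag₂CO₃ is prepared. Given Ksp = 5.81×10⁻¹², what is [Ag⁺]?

Ag₂CO₃(s) ⇌ 2 Ag⁺(aq) + CO₃²⁻(aq)
Let s be the molar solubility. Then [Ag⁺] = 2s and [CO₃²⁻] = s.
Ksp = [Ag⁺]^2[CO₃²⁻] = (2s)^2 · s = 4s^3 = 5.81×10⁻¹²
s = 1.13×10⁻⁴ mol L⁻¹
[Ag⁺] = 2s = 2.27×10⁻⁴ mol L⁻¹

2.27×10⁻⁴ M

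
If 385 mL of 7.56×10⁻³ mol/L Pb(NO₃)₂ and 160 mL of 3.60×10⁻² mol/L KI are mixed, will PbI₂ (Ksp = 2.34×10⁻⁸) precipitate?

Total volume after mixing = 385 + 160 = 545 mL.
[Pb²⁺] = (7.56×10⁻³)(385)/545 = 5.34×10⁻³ mol/L
[I⁻] = (3.60×10⁻²)(160)/545 = 1.06×10⁻² mol/L
Q = [Pb²⁺][I⁻]^2 = 5.97×10⁻⁷
Since Q (5.97×10⁻⁷) exceeds Ksp (2.34×10⁻⁸), PbI₂ will precipitate.

Yes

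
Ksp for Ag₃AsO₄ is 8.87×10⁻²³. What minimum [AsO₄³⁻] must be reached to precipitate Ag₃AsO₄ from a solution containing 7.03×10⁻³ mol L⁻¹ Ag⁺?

2.55×10⁻¹⁶ M

Each salt precipitates once Q = Ksp for that salt.
Ag₃AsO₄(s) ⇌ 3 Ag⁺(aq) + AsO₄³⁻(aq)
Ksp = [Ag⁺]^3[AsO₄³⁻] = [AsO₄³⁻](7.03×10⁻³)^3
[AsO₄³⁻] = 8.87×10⁻²³ / (7.03×10⁻³)^3 = 2.55×10⁻¹⁶
[AsO₄³⁻] = 2.55×10⁻¹⁶ mol L⁻¹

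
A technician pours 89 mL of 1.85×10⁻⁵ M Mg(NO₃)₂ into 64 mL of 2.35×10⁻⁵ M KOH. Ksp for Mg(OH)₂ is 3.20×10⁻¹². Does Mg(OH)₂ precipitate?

No

After mixing, V = 89 mL + 64 mL = 153 mL.
[Mg²⁺] = (1.85×10⁻⁵)(89)/153 = 1.08×10⁻⁵ M
[OH⁻] = (2.35×10⁻⁵)(64)/153 = 9.83×10⁻⁶ M
Q = [Mg²⁺][OH⁻]^2 = 1.04×10⁻¹⁵
Q < Ksp (1.04×10⁻¹⁵ vs 3.20×10⁻¹²); the solution remains unsaturated and no precipitate forms.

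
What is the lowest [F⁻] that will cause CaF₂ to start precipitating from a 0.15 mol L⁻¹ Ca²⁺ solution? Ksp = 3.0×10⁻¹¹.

1.4×10⁻⁵ M

Precipitation of each salt begins when its ion product equals Ksp.
CaF₂(s) ⇌ Ca²⁺(aq) + 2 F⁻(aq)
Ksp = [Ca²⁺][F⁻]^2 = [F⁻]^2(0.15)
[F⁻]^2 = 3.0×10⁻¹¹ / (0.15) = 2.0×10⁻¹⁰
[F⁻] = 1.4×10⁻⁵ mol L⁻¹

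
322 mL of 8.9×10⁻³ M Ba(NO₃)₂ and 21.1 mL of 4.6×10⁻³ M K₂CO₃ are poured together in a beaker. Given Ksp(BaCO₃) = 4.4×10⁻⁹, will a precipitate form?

Yes

The combined volume is 343.1 mL.
[Ba²⁺] = (8.9×10⁻³)(322)/343.1 = 8.4×10⁻³ M
[CO₃²⁻] = (4.6×10⁻³)(21.1)/343.1 = 2.8×10⁻⁴ M
Q = [Ba²⁺][CO₃²⁻] = 2.4×10⁻⁶
Because Q > Ksp (2.4×10⁻⁶ vs 4.4×10⁻⁹), a precipitate of BaCO₃ forms.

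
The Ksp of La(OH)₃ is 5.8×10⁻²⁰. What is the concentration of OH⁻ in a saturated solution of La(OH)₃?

2.0×10⁻⁵ M

La(OH)₃(s) ⇌ La³⁺(aq) + 3 OH⁻(aq)
For each mole of La(OH)₃ that dissolves per liter, [La³⁺] = s and [OH⁻] = 3s; let s denote this solubility.
Ksp = [La³⁺][OH⁻]^3 = s · (3s)^3 = 27s^4 = 5.8×10⁻²⁰
s = 6.8×10⁻⁶ M
[OH⁻] = 3s = 2.0×10⁻⁵ M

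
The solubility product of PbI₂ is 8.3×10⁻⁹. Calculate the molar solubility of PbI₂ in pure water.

1.3×10⁻³ M

PbI₂(s) ⇌ Pb²⁺(aq) + 2 I⁻(aq)
Call the molar solubility s, so that [Pb²⁺] = s and [I⁻] = 2s.
Ksp = [Pb²⁺][I⁻]^2 = s · (2s)^2 = 4s^3
4s^3 = 8.3×10⁻⁹  ⇒  s^3 = 2.1×10⁻⁹
s = (2.1×10⁻⁹)^(1/3) = 1.3×10⁻³ mol/L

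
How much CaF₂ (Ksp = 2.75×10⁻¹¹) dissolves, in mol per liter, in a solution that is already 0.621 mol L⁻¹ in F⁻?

7.13×10⁻¹¹ M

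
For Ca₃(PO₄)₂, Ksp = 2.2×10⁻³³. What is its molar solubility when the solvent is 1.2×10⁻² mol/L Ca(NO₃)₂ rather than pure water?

1.8×10⁻¹⁴ M

Ca₃(PO₄)₂(s) ⇌ 3 Ca²⁺(aq) + 2 PO₄³⁻(aq)
Let s be the solubility of Ca₃(PO₄)₂ here. The common ion gives [Ca²⁺] ≈ 1.2×10⁻² mol/L, and [PO₄³⁻] = 2s.
Ksp = [Ca²⁺]^3[PO₄³⁻]^2 = (1.2×10⁻²)^3(2s)^2
(2s)^2 = 2.2×10⁻³³ / (1.2×10⁻²)^3 = 1.3×10⁻²⁷
s = 1.8×10⁻¹⁴ mol/L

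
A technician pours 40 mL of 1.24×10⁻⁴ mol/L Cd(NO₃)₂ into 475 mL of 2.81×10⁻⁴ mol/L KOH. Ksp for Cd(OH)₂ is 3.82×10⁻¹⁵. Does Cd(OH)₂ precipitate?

After mixing, V = 40 mL + 475 mL = 515 mL.
[Cd²⁺] = (1.24×10⁻⁴)(40)/515 = 9.63×10⁻⁶ mol/L
[OH⁻] = (2.81×10⁻⁴)(475)/515 = 2.59×10⁻⁴ mol/L
Q = [Cd²⁺][OH⁻]^2 = 6.47×10⁻¹³
Since Q (6.47×10⁻¹³) exceeds Ksp (3.82×10⁻¹⁵), Cd(OH)₂ will precipitate.

Yes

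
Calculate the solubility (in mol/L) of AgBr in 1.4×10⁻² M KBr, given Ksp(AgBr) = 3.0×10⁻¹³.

2.1×10⁻¹¹ M

AgBr(s) ⇌ Ag⁺(aq) + Br⁻(aq)
With Br⁻ already at 1.4×10⁻² M and s small, take [Br⁻] ≈ 1.4×10⁻² M and [Ag⁺] = s.
Ksp = [Ag⁺][Br⁻] = s(1.4×10⁻²)
s = 3.0×10⁻¹³ / (1.4×10⁻²) = 2.1×10⁻¹¹
s = 2.1×10⁻¹¹ M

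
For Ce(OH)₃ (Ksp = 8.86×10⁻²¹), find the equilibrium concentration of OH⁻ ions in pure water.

Ce(OH)₃(s) ⇌ Ce³⁺(aq) + 3 OH⁻(aq)
Call the molar solubility s, so that [Ce³⁺] = s and [OH⁻] = 3s.
Ksp = [Ce³⁺][OH⁻]^3 = s · (3s)^3 = 27s^4 = 8.86×10⁻²¹
s = 4.26×10⁻⁶ M
[OH⁻] = 3s = 1.28×10⁻⁵ M

1.28×10⁻⁵ M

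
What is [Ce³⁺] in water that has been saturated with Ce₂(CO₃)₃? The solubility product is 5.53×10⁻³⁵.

1.10×10⁻⁷ M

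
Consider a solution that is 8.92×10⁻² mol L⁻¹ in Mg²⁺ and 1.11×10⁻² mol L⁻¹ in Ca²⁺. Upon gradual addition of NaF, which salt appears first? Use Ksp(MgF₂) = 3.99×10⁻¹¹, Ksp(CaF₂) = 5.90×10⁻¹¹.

MgF₂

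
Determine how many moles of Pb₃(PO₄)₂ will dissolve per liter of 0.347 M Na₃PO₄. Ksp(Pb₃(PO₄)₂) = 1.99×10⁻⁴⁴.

Pb₃(PO₄)₂(s) ⇌ 3 Pb²⁺(aq) + 2 PO₄³⁻(aq)
The solution already contains PO₄³⁻ at 0.347 M. Let s be the molar solubility of Pb₃(PO₄)₂.
[PO₄³⁻] ≈ 0.347 M (common ion dominates); [Pb²⁺] = 3s.
Ksp = [Pb²⁺]^3[PO₄³⁻]^2 = (3s)^3(0.347)^2
(3s)^3 = 1.99×10⁻⁴⁴ / (0.347)^2 = 1.65×10⁻⁴³
s = 1.83×10⁻¹⁵ M

1.83×10⁻¹⁵ M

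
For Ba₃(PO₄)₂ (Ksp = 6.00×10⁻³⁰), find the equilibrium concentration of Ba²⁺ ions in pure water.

1.68×10⁻⁶ M

Ba₃(PO₄)₂(s) ⇌ 3 Ba²⁺(aq) + 2 PO₄³⁻(aq)
With molar solubility s: [Ba²⁺] = 3s, [PO₄³⁻] = 2s.
Ksp = [Ba²⁺]^3[PO₄³⁻]^2 = (3s)^3 · (2s)^2 = 108s^5 = 6.00×10⁻³⁰
s = 5.61×10⁻⁷ mol/L
[Ba²⁺] = 3s = 1.68×10⁻⁶ mol/L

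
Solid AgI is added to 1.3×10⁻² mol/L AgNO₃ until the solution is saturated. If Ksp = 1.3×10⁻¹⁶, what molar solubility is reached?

AgI(s) ⇌ Ag⁺(aq) + I⁻(aq)
The solution already contains Ag⁺ at 1.3×10⁻² mol/L. Let s be the molar solubility of AgI.
[Ag⁺] ≈ 1.3×10⁻² mol/L (common ion dominates); [I⁻] = s.
Ksp = [Ag⁺][I⁻] = (1.3×10⁻²)s
s = 1.3×10⁻¹⁶ / (1.3×10⁻²) = 1.0×10⁻¹⁴
s = 1.0×10⁻¹⁴ mol/L

1.0×10⁻¹⁴ M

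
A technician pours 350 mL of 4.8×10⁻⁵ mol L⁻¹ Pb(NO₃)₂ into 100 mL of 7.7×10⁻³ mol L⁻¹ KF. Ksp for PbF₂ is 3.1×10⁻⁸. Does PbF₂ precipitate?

Total volume after mixing = 350 + 100 = 450 mL.
[Pb²⁺] = (4.8×10⁻⁵)(350)/450 = 3.7×10⁻⁵ mol L⁻¹
[F⁻] = (7.7×10⁻³)(100)/450 = 1.7×10⁻³ mol L⁻¹
Q = [Pb²⁺][F⁻]^2 = 1.1×10⁻¹⁰
Since Q (1.1×10⁻¹⁰) is less than Ksp (3.1×10⁻⁸), no PbF₂ precipitates.

No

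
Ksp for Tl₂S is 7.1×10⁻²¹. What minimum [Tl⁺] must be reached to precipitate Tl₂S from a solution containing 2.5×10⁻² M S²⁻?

5.3×10⁻¹⁰ M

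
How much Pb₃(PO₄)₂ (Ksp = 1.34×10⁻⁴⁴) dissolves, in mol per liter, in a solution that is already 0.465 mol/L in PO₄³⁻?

Pb₃(PO₄)₂(s) ⇌ 3 Pb²⁺(aq) + 2 PO₄³⁻(aq)
The solution already contains PO₄³⁻ at 0.465 mol/L. Let s be the molar solubility of Pb₃(PO₄)₂.
[PO₄³⁻] ≈ 0.465 mol/L (common ion dominates); [Pb²⁺] = 3s.
Ksp = [Pb²⁺]^3[PO₄³⁻]^2 = (3s)^3(0.465)^2
(3s)^3 = 1.34×10⁻⁴⁴ / (0.465)^2 = 6.20×10⁻⁴⁴
s = 1.32×10⁻¹⁵ mol/L

1.32×10⁻¹⁵ M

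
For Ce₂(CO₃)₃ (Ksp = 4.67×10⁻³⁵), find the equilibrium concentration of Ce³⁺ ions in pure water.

Ce₂(CO₃)₃(s) ⇌ 2 Ce³⁺(aq) + 3 CO₃²⁻(aq)
For each mole of Ce₂(CO₃)₃ that dissolves per liter, [Ce³⁺] = 2s and [CO₃²⁻] = 3s; let s denote this solubility.
Ksp = [Ce³⁺]^2[CO₃²⁻]^3 = (2s)^2 · (3s)^3 = 108s^5 = 4.67×10⁻³⁵
s = 5.34×10⁻⁸ mol L⁻¹
[Ce³⁺] = 2s = 1.07×10⁻⁷ mol L⁻¹

1.07×10⁻⁷ M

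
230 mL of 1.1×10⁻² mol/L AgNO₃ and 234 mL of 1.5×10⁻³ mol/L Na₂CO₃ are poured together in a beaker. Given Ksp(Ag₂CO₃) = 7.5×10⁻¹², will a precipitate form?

After mixing, V = 230 mL + 234 mL = 464 mL.
[Ag⁺] = (1.1×10⁻²)(230)/464 = 5.5×10⁻³ mol/L
[CO₃²⁻] = (1.5×10⁻³)(234)/464 = 7.6×10⁻⁴ mol/L
Q = [Ag⁺]^2[CO₃²⁻] = 2.2×10⁻⁸
Since Q (2.2×10⁻⁸) exceeds Ksp (7.5×10⁻¹²), Ag₂CO₃ will precipitate.

Yes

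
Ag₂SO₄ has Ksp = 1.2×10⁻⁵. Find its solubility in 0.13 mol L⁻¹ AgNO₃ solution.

7.1×10⁻⁴ M

Ag₂SO₄(s) ⇌ 2 Ag⁺(aq) + SO₄²⁻(aq)
The solution already contains Ag⁺ at 0.13 mol L⁻¹. Let s be the molar solubility of Ag₂SO₄.
[Ag⁺] ≈ 0.13 mol L⁻¹ (common ion dominates); [SO₄²⁻] = s.
Ksp = [Ag⁺]^2[SO₄²⁻] = (0.13)^2s
s = 1.2×10⁻⁵ / (0.13)^2 = 7.1×10⁻⁴
s = 7.1×10⁻⁴ mol L⁻¹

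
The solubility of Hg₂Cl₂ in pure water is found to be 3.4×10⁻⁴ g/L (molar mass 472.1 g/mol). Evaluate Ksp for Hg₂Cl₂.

s = (3.4×10⁻⁴ g L⁻¹)/(472.1 g mol⁻¹) = 7.202×10⁻⁷ M
Hg₂Cl₂(s) ⇌ Hg₂²⁺(aq) + 2 Cl⁻(aq)
With molar solubility s: [Hg₂²⁺] = s, [Cl⁻] = 2s.
Ksp = [Hg₂²⁺][Cl⁻]^2 = s · (2s)^2 = 4s^3
Ksp = 4 × (7.202×10⁻⁷)^3 = 1.5×10⁻¹⁸

Ksp = 1.5×10⁻¹⁸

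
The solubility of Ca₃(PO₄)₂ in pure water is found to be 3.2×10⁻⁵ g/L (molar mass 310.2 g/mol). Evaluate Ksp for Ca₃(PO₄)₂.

Ksp = 1.3×10⁻³³

s = (3.2×10⁻⁵ g L⁻¹)/(310.2 g mol⁻¹) = 1.032×10⁻⁷ M
Ca₃(PO₄)₂(s) ⇌ 3 Ca²⁺(aq) + 2 PO₄³⁻(aq)
Call the molar solubility s, so that [Ca²⁺] = 3s and [PO₄³⁻] = 2s.
Ksp = [Ca²⁺]^3[PO₄³⁻]^2 = (3s)^3 · (2s)^2 = 108s^5
Ksp = 108 × (1.032×10⁻⁷)^5 = 1.3×10⁻³³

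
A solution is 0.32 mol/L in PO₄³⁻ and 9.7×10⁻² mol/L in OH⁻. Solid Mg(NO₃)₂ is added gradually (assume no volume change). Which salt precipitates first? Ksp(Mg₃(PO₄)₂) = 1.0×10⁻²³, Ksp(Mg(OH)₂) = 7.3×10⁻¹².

Mg(OH)₂

Each salt precipitates once Q = Ksp for that salt.
For Mg₃(PO₄)₂: [Mg²⁺] = (Ksp/[PO₄³⁻]^2)^(1/3) = 4.6×10⁻⁸ mol/L
For Mg(OH)₂: [Mg²⁺] = (Ksp/[OH⁻]^2) = 7.8×10⁻¹⁰ mol/L
Mg(OH)₂ requires the lower [Mg²⁺], so it precipitates first.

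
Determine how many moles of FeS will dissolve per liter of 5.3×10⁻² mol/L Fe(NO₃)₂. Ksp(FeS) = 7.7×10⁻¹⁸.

1.5×10⁻¹⁶ M

FeS(s) ⇌ Fe²⁺(aq) + S²⁻(aq)
With Fe²⁺ already at 5.3×10⁻² mol/L and s small, take [Fe²⁺] ≈ 5.3×10⁻² mol/L and [S²⁻] = s.
Ksp = [Fe²⁺][S²⁻] = (5.3×10⁻²)s
s = 7.7×10⁻¹⁸ / (5.3×10⁻²) = 1.5×10⁻¹⁶
s = 1.5×10⁻¹⁶ mol/L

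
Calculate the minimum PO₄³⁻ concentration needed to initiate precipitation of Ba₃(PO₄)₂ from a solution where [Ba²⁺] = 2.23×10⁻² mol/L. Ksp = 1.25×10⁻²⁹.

1.06×10⁻¹² M

The threshold for precipitation is Q = Ksp.
Ba₃(PO₄)₂(s) ⇌ 3 Ba²⁺(aq) + 2 PO₄³⁻(aq)
Ksp = [Ba²⁺]^3[PO₄³⁻]^2 = [PO₄³⁻]^2(2.23×10⁻²)^3
[PO₄³⁻]^2 = 1.25×10⁻²⁹ / (2.23×10⁻²)^3 = 1.13×10⁻²⁴
[PO₄³⁻] = 1.06×10⁻¹² mol/L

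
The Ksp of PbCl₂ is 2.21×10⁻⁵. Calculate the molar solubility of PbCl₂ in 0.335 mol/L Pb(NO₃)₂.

4.06×10⁻³ M

PbCl₂(s) ⇌ Pb²⁺(aq) + 2 Cl⁻(aq)
With Pb²⁺ already at 0.335 mol/L and s small, take [Pb²⁺] ≈ 0.335 mol/L and [Cl⁻] = 2s.
Ksp = [Pb²⁺][Cl⁻]^2 = (0.335)(2s)^2
(2s)^2 = 2.21×10⁻⁵ / (0.335) = 6.60×10⁻⁵
s = 4.06×10⁻³ mol/L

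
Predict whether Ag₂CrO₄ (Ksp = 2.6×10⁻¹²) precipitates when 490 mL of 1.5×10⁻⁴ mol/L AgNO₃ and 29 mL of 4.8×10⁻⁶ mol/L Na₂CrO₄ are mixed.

The combined volume is 519 mL.
[Ag⁺] = (1.5×10⁻⁴)(490)/519 = 1.4×10⁻⁴ mol/L
[CrO₄²⁻] = (4.8×10⁻⁶)(29)/519 = 2.7×10⁻⁷ mol/L
Q = [Ag⁺]^2[CrO₄²⁻] = 5.4×10⁻¹⁵
Q < Ksp (5.4×10⁻¹⁵ vs 2.6×10⁻¹²); the solution remains unsaturated and no precipitate forms.

No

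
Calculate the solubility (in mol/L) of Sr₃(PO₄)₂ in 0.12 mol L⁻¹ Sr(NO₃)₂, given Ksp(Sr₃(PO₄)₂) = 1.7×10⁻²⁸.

Sr₃(PO₄)₂(s) ⇌ 3 Sr²⁺(aq) + 2 PO₄³⁻(aq)
Let s be the solubility of Sr₃(PO₄)₂ here. The common ion gives [Sr²⁺] ≈ 0.12 mol L⁻¹, and [PO₄³⁻] = 2s.
Ksp = [Sr²⁺]^3[PO₄³⁻]^2 = (0.12)^3(2s)^2
(2s)^2 = 1.7×10⁻²⁸ / (0.12)^3 = 9.8×10⁻²⁶
s = 1.6×10⁻¹³ mol L⁻¹

1.6×10⁻¹³ M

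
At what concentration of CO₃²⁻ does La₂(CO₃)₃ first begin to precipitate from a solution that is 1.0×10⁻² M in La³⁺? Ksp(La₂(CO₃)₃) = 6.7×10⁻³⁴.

A salt starts to precipitate once the ion product Q reaches its Ksp.
La₂(CO₃)₃(s) ⇌ 2 La³⁺(aq) + 3 CO₃²⁻(aq)
Ksp = [La³⁺]^2[CO₃²⁻]^3 = [CO₃²⁻]^3(1.0×10⁻²)^2
[CO₃²⁻]^3 = 6.7×10⁻³⁴ / (1.0×10⁻²)^2 = 6.7×10⁻³⁰
[CO₃²⁻] = 1.9×10⁻¹⁰ M

1.9×10⁻¹⁰ M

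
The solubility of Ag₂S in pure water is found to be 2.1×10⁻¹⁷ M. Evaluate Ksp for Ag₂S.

Ksp = 3.7×10⁻⁵⁰

Ag₂S(s) ⇌ 2 Ag⁺(aq) + S²⁻(aq)
Call the molar solubility s, so that [Ag⁺] = 2s and [S²⁻] = s.
Ksp = [Ag⁺]^2[S²⁻] = (2s)^2 · s = 4s^3
Ksp = 4 × (2.1×10⁻¹⁷)^3 = 3.7×10⁻⁵⁰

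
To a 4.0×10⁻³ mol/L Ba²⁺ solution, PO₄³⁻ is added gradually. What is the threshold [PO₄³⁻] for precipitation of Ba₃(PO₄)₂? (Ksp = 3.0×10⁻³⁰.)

Each salt precipitates once Q = Ksp for that salt.
Ba₃(PO₄)₂(s) ⇌ 3 Ba²⁺(aq) + 2 PO₄³⁻(aq)
Ksp = [Ba²⁺]^3[PO₄³⁻]^2 = [PO₄³⁻]^2(4.0×10⁻³)^3
[PO₄³⁻]^2 = 3.0×10⁻³⁰ / (4.0×10⁻³)^3 = 4.7×10⁻²³
[PO₄³⁻] = 6.8×10⁻¹² mol/L

6.8×10⁻¹² M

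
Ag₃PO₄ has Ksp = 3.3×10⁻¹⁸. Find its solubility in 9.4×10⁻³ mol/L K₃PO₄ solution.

2.4×10⁻⁶ M

Ag₃PO₄(s) ⇌ 3 Ag⁺(aq) + PO₄³⁻(aq)
With PO₄³⁻ already at 9.4×10⁻³ mol/L and s small, take [PO₄³⁻] ≈ 9.4×10⁻³ mol/L and [Ag⁺] = 3s.
Ksp = [Ag⁺]^3[PO₄³⁻] = (3s)^3(9.4×10⁻³)
(3s)^3 = 3.3×10⁻¹⁸ / (9.4×10⁻³) = 3.5×10⁻¹⁶
s = 2.4×10⁻⁶ mol/L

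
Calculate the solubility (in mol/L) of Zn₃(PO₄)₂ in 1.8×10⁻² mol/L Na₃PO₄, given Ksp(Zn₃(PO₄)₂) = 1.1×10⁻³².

1.1×10⁻¹⁰ M

Zn₃(PO₄)₂(s) ⇌ 3 Zn²⁺(aq) + 2 PO₄³⁻(aq)
With PO₄³⁻ already at 1.8×10⁻² mol/L and s small, take [PO₄³⁻] ≈ 1.8×10⁻² mol/L and [Zn²⁺] = 3s.
Ksp = [Zn²⁺]^3[PO₄³⁻]^2 = (3s)^3(1.8×10⁻²)^2
(3s)^3 = 1.1×10⁻³² / (1.8×10⁻²)^2 = 3.4×10⁻²⁹
s = 1.1×10⁻¹⁰ mol/L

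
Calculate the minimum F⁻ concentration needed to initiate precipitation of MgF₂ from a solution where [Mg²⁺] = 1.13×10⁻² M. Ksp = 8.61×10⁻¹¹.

Precipitation begins when Q = Ksp.
MgF₂(s) ⇌ Mg²⁺(aq) + 2 F⁻(aq)
Ksp = [Mg²⁺][F⁻]^2 = [F⁻]^2(1.13×10⁻²)
[F⁻]^2 = 8.61×10⁻¹¹ / (1.13×10⁻²) = 7.62×10⁻⁹
[F⁻] = 8.73×10⁻⁵ M

8.73×10⁻⁵ M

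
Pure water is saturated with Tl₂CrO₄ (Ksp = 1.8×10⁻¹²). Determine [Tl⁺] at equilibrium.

Tl₂CrO₄(s) ⇌ 2 Tl⁺(aq) + CrO₄²⁻(aq)
With molar solubility s: [Tl⁺] = 2s, [CrO₄²⁻] = s.
Ksp = [Tl⁺]^2[CrO₄²⁻] = (2s)^2 · s = 4s^3 = 1.8×10⁻¹²
s = 7.7×10⁻⁵ M
[Tl⁺] = 2s = 1.5×10⁻⁴ M

1.5×10⁻⁴ M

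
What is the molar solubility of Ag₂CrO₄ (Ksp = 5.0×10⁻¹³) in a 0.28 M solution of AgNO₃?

Ag₂CrO₄(s) ⇌ 2 Ag⁺(aq) + CrO₄²⁻(aq)
With Ag⁺ already at 0.28 M and s small, take [Ag⁺] ≈ 0.28 M and [CrO₄²⁻] = s.
Ksp = [Ag⁺]^2[CrO₄²⁻] = (0.28)^2s
s = 5.0×10⁻¹³ / (0.28)^2 = 6.4×10⁻¹²
s = 6.4×10⁻¹² M

6.4×10⁻¹² M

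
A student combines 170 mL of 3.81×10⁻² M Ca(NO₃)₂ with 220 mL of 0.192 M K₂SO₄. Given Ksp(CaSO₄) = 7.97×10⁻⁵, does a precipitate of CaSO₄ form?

Yes

Total volume after mixing = 170 + 220 = 390 mL.
[Ca²⁺] = (3.81×10⁻²)(170)/390 = 1.66×10⁻² M
[SO₄²⁻] = (0.192)(220)/390 = 0.108 M
Q = [Ca²⁺][SO₄²⁻] = 1.80×10⁻³
Q = 1.80×10⁻³ > Ksp = 7.97×10⁻⁵, so the solution is supersaturated and CaSO₄ precipitates.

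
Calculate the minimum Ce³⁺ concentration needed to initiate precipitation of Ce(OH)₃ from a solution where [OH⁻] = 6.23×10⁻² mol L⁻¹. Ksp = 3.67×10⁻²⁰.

1.52×10⁻¹⁶ M

Precipitation of each salt begins when its ion product equals Ksp.
Ce(OH)₃(s) ⇌ Ce³⁺(aq) + 3 OH⁻(aq)
Ksp = [Ce³⁺][OH⁻]^3 = [Ce³⁺](6.23×10⁻²)^3
[Ce³⁺] = 3.67×10⁻²⁰ / (6.23×10⁻²)^3 = 1.52×10⁻¹⁶
[Ce³⁺] = 1.52×10⁻¹⁶ mol L⁻¹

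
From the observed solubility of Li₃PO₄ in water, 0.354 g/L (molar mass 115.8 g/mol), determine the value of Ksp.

Ksp = 2.36×10⁻⁹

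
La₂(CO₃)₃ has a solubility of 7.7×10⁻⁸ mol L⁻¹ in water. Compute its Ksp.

La₂(CO₃)₃(s) ⇌ 2 La³⁺(aq) + 3 CO₃²⁻(aq)
With molar solubility s: [La³⁺] = 2s, [CO₃²⁻] = 3s.
Ksp = [La³⁺]^2[CO₃²⁻]^3 = (2s)^2 · (3s)^3 = 108s^5
Ksp = 108 × (7.7×10⁻⁸)^5 = 2.9×10⁻³⁴

Ksp = 2.9×10⁻³⁴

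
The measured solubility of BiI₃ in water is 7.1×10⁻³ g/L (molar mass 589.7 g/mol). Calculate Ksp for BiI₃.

Ksp = 5.7×10⁻¹⁹

s = (7.1×10⁻³ g L⁻¹)/(589.7 g mol⁻¹) = 1.204×10⁻⁵ M
BiI₃(s) ⇌ Bi³⁺(aq) + 3 I⁻(aq)
With molar solubility s: [Bi³⁺] = s, [I⁻] = 3s.
Ksp = [Bi³⁺][I⁻]^3 = s · (3s)^3 = 27s^4
Ksp = 27 × (1.204×10⁻⁵)^4 = 5.7×10⁻¹⁹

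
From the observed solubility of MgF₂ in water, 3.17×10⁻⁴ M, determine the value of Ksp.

MgF₂(s) ⇌ Mg²⁺(aq) + 2 F⁻(aq)
Let s be the molar solubility. Then [Mg²⁺] = s and [F⁻] = 2s.
Ksp = [Mg²⁺][F⁻]^2 = s · (2s)^2 = 4s^3
Ksp = 4 × (3.17×10⁻⁴)^3 = 1.27×10⁻¹⁰

Ksp = 1.27×10⁻¹⁰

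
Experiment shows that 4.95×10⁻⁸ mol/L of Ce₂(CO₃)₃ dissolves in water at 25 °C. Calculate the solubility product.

Ksp = 3.21×10⁻³⁵

Ce₂(CO₃)₃(s) ⇌ 2 Ce³⁺(aq) + 3 CO₃²⁻(aq)
Call the molar solubility s, so that [Ce³⁺] = 2s and [CO₃²⁻] = 3s.
Ksp = [Ce³⁺]^2[CO₃²⁻]^3 = (2s)^2 · (3s)^3 = 108s^5
Ksp = 108 × (4.95×10⁻⁸)^5 = 3.21×10⁻³⁵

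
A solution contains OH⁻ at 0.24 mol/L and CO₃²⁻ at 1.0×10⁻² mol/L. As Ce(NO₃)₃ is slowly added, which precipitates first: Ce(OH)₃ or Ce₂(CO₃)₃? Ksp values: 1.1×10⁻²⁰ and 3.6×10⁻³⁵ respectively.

Ce(OH)₃

Precipitation begins when Q = Ksp.
For Ce(OH)₃: [Ce³⁺] = (Ksp/[OH⁻]^3) = 8.0×10⁻¹⁹ mol/L
For Ce₂(CO₃)₃: [Ce³⁺] = (Ksp/[CO₃²⁻]^3)^(1/2) = 6.0×10⁻¹⁵ mol/L
The smaller threshold [Ce³⁺] is reached first, so Ce(OH)₃ precipitates first.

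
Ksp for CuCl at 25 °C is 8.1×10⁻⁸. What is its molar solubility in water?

2.8×10⁻⁴ M

CuCl(s) ⇌ Cu⁺(aq) + Cl⁻(aq)
Let s be the molar solubility. Then [Cu⁺] = s and [Cl⁻] = s.
Ksp = [Cu⁺][Cl⁻] = s · s = s^2
s^2 = 8.1×10⁻⁸
Taking the 2nd root, s = 2.8×10⁻⁴ mol L⁻¹.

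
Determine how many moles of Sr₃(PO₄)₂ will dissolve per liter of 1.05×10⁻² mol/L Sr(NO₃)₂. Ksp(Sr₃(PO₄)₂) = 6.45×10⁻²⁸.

Sr₃(PO₄)₂(s) ⇌ 3 Sr²⁺(aq) + 2 PO₄³⁻(aq)
Let s be the solubility of Sr₃(PO₄)₂ here. The common ion gives [Sr²⁺] ≈ 1.05×10⁻² mol/L, and [PO₄³⁻] = 2s.
Ksp = [Sr²⁺]^3[PO₄³⁻]^2 = (1.05×10⁻²)^3(2s)^2
(2s)^2 = 6.45×10⁻²⁸ / (1.05×10⁻²)^3 = 5.57×10⁻²²
s = 1.18×10⁻¹¹ mol/L

1.18×10⁻¹¹ M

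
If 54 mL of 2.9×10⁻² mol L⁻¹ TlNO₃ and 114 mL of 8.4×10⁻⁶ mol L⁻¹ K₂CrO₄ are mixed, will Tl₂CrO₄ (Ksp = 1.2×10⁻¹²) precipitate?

The combined volume is 168 mL.
[Tl⁺] = (2.9×10⁻²)(54)/168 = 9.3×10⁻³ mol L⁻¹
[CrO₄²⁻] = (8.4×10⁻⁶)(114)/168 = 5.7×10⁻⁶ mol L⁻¹
Q = [Tl⁺]^2[CrO₄²⁻] = 5.0×10⁻¹⁰
Because Q > Ksp (5.0×10⁻¹⁰ vs 1.2×10⁻¹²), a precipitate of Tl₂CrO₄ forms.

Yes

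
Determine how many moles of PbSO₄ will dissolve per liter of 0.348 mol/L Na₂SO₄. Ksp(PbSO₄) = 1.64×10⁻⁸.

PbSO₄(s) ⇌ Pb²⁺(aq) + SO₄²⁻(aq)
The solution already contains SO₄²⁻ at 0.348 mol/L. Let s be the molar solubility of PbSO₄.
[SO₄²⁻] ≈ 0.348 mol/L (common ion dominates); [Pb²⁺] = s.
Ksp = [Pb²⁺][SO₄²⁻] = s(0.348)
s = 1.64×10⁻⁸ / (0.348) = 4.71×10⁻⁸
s = 4.71×10⁻⁸ mol/L

4.71×10⁻⁸ M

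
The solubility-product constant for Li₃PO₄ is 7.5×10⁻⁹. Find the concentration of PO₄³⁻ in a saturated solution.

Li₃PO₄(s) ⇌ 3 Li⁺(aq) + PO₄³⁻(aq)
For each mole of Li₃PO₄ that dissolves per liter, [Li⁺] = 3s and [PO₄³⁻] = s; let s denote this solubility.
Ksp = [Li⁺]^3[PO₄³⁻] = (3s)^3 · s = 27s^4 = 7.5×10⁻⁹
s = 4.1×10⁻³ mol/L
[PO₄³⁻] = s = 4.1×10⁻³ mol/L

4.1×10⁻³ M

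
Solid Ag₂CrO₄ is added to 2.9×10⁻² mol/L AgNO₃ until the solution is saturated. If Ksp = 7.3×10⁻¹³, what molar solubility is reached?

8.7×10⁻¹⁰ M

Ag₂CrO₄(s) ⇌ 2 Ag⁺(aq) + CrO₄²⁻(aq)
Let s be the solubility of Ag₂CrO₄ here. The common ion gives [Ag⁺] ≈ 2.9×10⁻² mol/L, and [CrO₄²⁻] = s.
Ksp = [Ag⁺]^2[CrO₄²⁻] = (2.9×10⁻²)^2s
s = 7.3×10⁻¹³ / (2.9×10⁻²)^2 = 8.7×10⁻¹⁰
s = 8.7×10⁻¹⁰ mol/L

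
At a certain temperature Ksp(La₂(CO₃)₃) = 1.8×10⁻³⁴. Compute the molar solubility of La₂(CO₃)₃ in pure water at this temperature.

La₂(CO₃)₃(s) ⇌ 2 La³⁺(aq) + 3 CO₃²⁻(aq)
Let s be the molar solubility. Then [La³⁺] = 2s and [CO₃²⁻] = 3s.
Ksp = [La³⁺]^2[CO₃²⁻]^3 = (2s)^2 · (3s)^3 = 108s^5
108s^5 = 1.8×10⁻³⁴  ⇒  s^5 = 1.7×10⁻³⁶
Taking the 5th root, s = 7.0×10⁻⁸ M.

7.0×10⁻⁸ M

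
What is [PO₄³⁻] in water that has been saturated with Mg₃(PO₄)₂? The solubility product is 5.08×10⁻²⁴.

1.72×10⁻⁵ M

Mg₃(PO₄)₂(s) ⇌ 3 Mg²⁺(aq) + 2 PO₄³⁻(aq)
If s mol/L of Mg₃(PO₄)₂ dissolves, [Mg²⁺] = 3s and [PO₄³⁻] = 2s.
Ksp = [Mg²⁺]^3[PO₄³⁻]^2 = (3s)^3 · (2s)^2 = 108s^5 = 5.08×10⁻²⁴
s = 8.60×10⁻⁶ M
[PO₄³⁻] = 2s = 1.72×10⁻⁵ M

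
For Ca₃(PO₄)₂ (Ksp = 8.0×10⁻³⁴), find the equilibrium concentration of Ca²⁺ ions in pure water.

2.8×10⁻⁷ M

Ca₃(PO₄)₂(s) ⇌ 3 Ca²⁺(aq) + 2 PO₄³⁻(aq)
With molar solubility s: [Ca²⁺] = 3s, [PO₄³⁻] = 2s.
Ksp = [Ca²⁺]^3[PO₄³⁻]^2 = (3s)^3 · (2s)^2 = 108s^5 = 8.0×10⁻³⁴
s = 9.4×10⁻⁸ mol L⁻¹
[Ca²⁺] = 3s = 2.8×10⁻⁷ mol L⁻¹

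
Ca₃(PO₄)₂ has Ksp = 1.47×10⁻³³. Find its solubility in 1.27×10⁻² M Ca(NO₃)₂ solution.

1.34×10⁻¹⁴ M

Ca₃(PO₄)₂(s) ⇌ 3 Ca²⁺(aq) + 2 PO₄³⁻(aq)
Let s be the solubility of Ca₃(PO₄)₂ here. The common ion gives [Ca²⁺] ≈ 1.27×10⁻² M, and [PO₄³⁻] = 2s.
Ksp = [Ca²⁺]^3[PO₄³⁻]^2 = (1.27×10⁻²)^3(2s)^2
(2s)^2 = 1.47×10⁻³³ / (1.27×10⁻²)^3 = 7.18×10⁻²⁸
s = 1.34×10⁻¹⁴ M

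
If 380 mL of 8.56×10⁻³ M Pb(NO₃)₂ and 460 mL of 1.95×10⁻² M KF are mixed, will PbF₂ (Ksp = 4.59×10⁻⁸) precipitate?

Total volume after mixing = 380 + 460 = 840 mL.
[Pb²⁺] = (8.56×10⁻³)(380)/840 = 3.87×10⁻³ M
[F⁻] = (1.95×10⁻²)(460)/840 = 1.07×10⁻² M
Q = [Pb²⁺][F⁻]^2 = 4.42×10⁻⁷
Since Q (4.42×10⁻⁷) exceeds Ksp (4.59×10⁻⁸), PbF₂ will precipitate.

Yes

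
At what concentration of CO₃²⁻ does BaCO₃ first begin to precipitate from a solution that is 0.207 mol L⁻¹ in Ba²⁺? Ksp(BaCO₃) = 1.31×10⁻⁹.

Each salt precipitates once Q = Ksp for that salt.
BaCO₃(s) ⇌ Ba²⁺(aq) + CO₃²⁻(aq)
Ksp = [Ba²⁺][CO₃²⁻] = [CO₃²⁻](0.207)
[CO₃²⁻] = 1.31×10⁻⁹ / (0.207) = 6.33×10⁻⁹
[CO₃²⁻] = 6.33×10⁻⁹ mol L⁻¹

6.33×10⁻⁹ M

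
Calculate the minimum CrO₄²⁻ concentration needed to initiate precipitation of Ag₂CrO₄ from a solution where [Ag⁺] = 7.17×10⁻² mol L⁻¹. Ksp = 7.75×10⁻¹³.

1.51×10⁻¹⁰ M

Precipitation begins when Q = Ksp.
Ag₂CrO₄(s) ⇌ 2 Ag⁺(aq) + CrO₄²⁻(aq)
Ksp = [Ag⁺]^2[CrO₄²⁻] = [CrO₄²⁻](7.17×10⁻²)^2
[CrO₄²⁻] = 7.75×10⁻¹³ / (7.17×10⁻²)^2 = 1.51×10⁻¹⁰
[CrO₄²⁻] = 1.51×10⁻¹⁰ mol L⁻¹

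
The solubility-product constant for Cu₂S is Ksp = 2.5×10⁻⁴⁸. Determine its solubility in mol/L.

8.5×10⁻¹⁷ M

Cu₂S(s) ⇌ 2 Cu⁺(aq) + S²⁻(aq)
Let s be the molar solubility. Then [Cu⁺] = 2s and [S²⁻] = s.
Ksp = [Cu⁺]^2[S²⁻] = (2s)^2 · s = 4s^3
4s^3 = 2.5×10⁻⁴⁸  ⇒  s^3 = 6.3×10⁻⁴⁹
s = (6.3×10⁻⁴⁹)^(1/3) = 8.5×10⁻¹⁷ M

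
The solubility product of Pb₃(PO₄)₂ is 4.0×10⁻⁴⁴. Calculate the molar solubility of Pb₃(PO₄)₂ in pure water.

Pb₃(PO₄)₂(s) ⇌ 3 Pb²⁺(aq) + 2 PO₄³⁻(aq)
With molar solubility s: [Pb²⁺] = 3s, [PO₄³⁻] = 2s.
Ksp = [Pb²⁺]^3[PO₄³⁻]^2 = (3s)^3 · (2s)^2 = 108s^5
108s^5 = 4.0×10⁻⁴⁴  ⇒  s^5 = 3.7×10⁻⁴⁶
s = (3.7×10⁻⁴⁶)^(1/5) = 8.2×10⁻¹⁰ mol L⁻¹

8.2×10⁻¹⁰ M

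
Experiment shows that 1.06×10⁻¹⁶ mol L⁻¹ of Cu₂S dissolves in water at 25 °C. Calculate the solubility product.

Cu₂S(s) ⇌ 2 Cu⁺(aq) + S²⁻(aq)
Call the molar solubility s, so that [Cu⁺] = 2s and [S²⁻] = s.
Ksp = [Cu⁺]^2[S²⁻] = (2s)^2 · s = 4s^3
Ksp = 4 × (1.06×10⁻¹⁶)^3 = 4.76×10⁻⁴⁸

Ksp = 4.76×10⁻⁴⁸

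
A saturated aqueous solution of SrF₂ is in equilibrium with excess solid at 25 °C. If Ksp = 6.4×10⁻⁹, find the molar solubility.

1.2×10⁻³ M

SrF₂(s) ⇌ Sr²⁺(aq) + 2 F⁻(aq)
With molar solubility s: [Sr²⁺] = s, [F⁻] = 2s.
Ksp = [Sr²⁺][F⁻]^2 = s · (2s)^2 = 4s^3
4s^3 = 6.4×10⁻⁹  ⇒  s^3 = 1.6×10⁻⁹
s = 1.2×10⁻³ mol/L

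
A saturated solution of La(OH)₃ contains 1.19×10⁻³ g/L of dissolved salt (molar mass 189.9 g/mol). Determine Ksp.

s = (1.19×10⁻³ g L⁻¹)/(189.9 g mol⁻¹) = 6.2665×10⁻⁶ M
La(OH)₃(s) ⇌ La³⁺(aq) + 3 OH⁻(aq)
Call the molar solubility s, so that [La³⁺] = s and [OH⁻] = 3s.
Ksp = [La³⁺][OH⁻]^3 = s · (3s)^3 = 27s^4
Ksp = 27 × (6.2665×10⁻⁶)^4 = 4.16×10⁻²⁰

Ksp = 4.16×10⁻²⁰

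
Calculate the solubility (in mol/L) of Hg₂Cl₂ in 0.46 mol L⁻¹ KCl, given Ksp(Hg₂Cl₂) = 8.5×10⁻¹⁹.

4.0×10⁻¹⁸ M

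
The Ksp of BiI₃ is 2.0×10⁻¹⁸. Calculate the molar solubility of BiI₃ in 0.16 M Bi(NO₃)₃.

BiI₃(s) ⇌ Bi³⁺(aq) + 3 I⁻(aq)
Let s be the solubility of BiI₃ here. The common ion gives [Bi³⁺] ≈ 0.16 M, and [I⁻] = 3s.
Ksp = [Bi³⁺][I⁻]^3 = (0.16)(3s)^3
(3s)^3 = 2.0×10⁻¹⁸ / (0.16) = 1.3×10⁻¹⁷
s = 7.7×10⁻⁷ M

7.7×10⁻⁷ M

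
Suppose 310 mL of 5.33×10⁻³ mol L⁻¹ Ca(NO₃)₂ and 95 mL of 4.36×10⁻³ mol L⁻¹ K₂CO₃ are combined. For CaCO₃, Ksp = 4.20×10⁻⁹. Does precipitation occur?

The combined volume is 405 mL.
[Ca²⁺] = (5.33×10⁻³)(310)/405 = 4.08×10⁻³ mol L⁻¹
[CO₃²⁻] = (4.36×10⁻³)(95)/405 = 1.02×10⁻³ mol L⁻¹
Q = [Ca²⁺][CO₃²⁻] = 4.17×10⁻⁶
Since Q (4.17×10⁻⁶) exceeds Ksp (4.20×10⁻⁹), CaCO₃ will precipitate.

Yes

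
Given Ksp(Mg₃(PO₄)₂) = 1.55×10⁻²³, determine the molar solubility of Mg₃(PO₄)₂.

1.07×10⁻⁵ M

Mg₃(PO₄)₂(s) ⇌ 3 Mg²⁺(aq) + 2 PO₄³⁻(aq)
With molar solubility s: [Mg²⁺] = 3s, [PO₄³⁻] = 2s.
Ksp = [Mg²⁺]^3[PO₄³⁻]^2 = (3s)^3 · (2s)^2 = 108s^5
108s^5 = 1.55×10⁻²³  ⇒  s^5 = 1.44×10⁻²⁵
s = (1.44×10⁻²⁵)^(1/5) = 1.07×10⁻⁵ mol L⁻¹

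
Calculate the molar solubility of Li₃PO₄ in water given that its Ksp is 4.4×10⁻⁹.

3.6×10⁻³ M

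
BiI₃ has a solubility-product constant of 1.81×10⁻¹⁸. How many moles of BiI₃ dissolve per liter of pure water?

1.61×10⁻⁵ M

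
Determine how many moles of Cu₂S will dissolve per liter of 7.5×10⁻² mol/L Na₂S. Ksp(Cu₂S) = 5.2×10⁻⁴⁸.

Cu₂S(s) ⇌ 2 Cu⁺(aq) + S²⁻(aq)
Let s be the solubility of Cu₂S here. The common ion gives [S²⁻] ≈ 7.5×10⁻² mol/L, and [Cu⁺] = 2s.
Ksp = [Cu⁺]^2[S²⁻] = (2s)^2(7.5×10⁻²)
(2s)^2 = 5.2×10⁻⁴⁸ / (7.5×10⁻²) = 6.9×10⁻⁴⁷
s = 4.2×10⁻²⁴ mol/L

4.2×10⁻²⁴ M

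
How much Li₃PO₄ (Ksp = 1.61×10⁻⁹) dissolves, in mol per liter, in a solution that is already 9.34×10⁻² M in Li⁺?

Li₃PO₄(s) ⇌ 3 Li⁺(aq) + PO₄³⁻(aq)
With Li⁺ already at 9.34×10⁻² M and s small, take [Li⁺] ≈ 9.34×10⁻² M and [PO₄³⁻] = s.
Ksp = [Li⁺]^3[PO₄³⁻] = (9.34×10⁻²)^3s
s = 1.61×10⁻⁹ / (9.34×10⁻²)^3 = 1.98×10⁻⁶
s = 1.98×10⁻⁶ M

1.98×10⁻⁶ M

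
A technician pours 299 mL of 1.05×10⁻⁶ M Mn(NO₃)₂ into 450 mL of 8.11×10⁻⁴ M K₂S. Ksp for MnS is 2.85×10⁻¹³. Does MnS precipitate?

The combined volume is 749 mL.
[Mn²⁺] = (1.05×10⁻⁶)(299)/749 = 4.19×10⁻⁷ M
[S²⁻] = (8.11×10⁻⁴)(450)/749 = 4.87×10⁻⁴ M
Q = [Mn²⁺][S²⁻] = 2.04×10⁻¹⁰
Q = 2.04×10⁻¹⁰ > Ksp = 2.85×10⁻¹³, so the solution is supersaturated and MnS precipitates.

Yes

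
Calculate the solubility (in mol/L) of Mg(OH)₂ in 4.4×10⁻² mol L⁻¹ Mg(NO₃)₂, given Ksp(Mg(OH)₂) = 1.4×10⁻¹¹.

8.9×10⁻⁶ M

Mg(OH)₂(s) ⇌ Mg²⁺(aq) + 2 OH⁻(aq)
With Mg²⁺ already at 4.4×10⁻² mol L⁻¹ and s small, take [Mg²⁺] ≈ 4.4×10⁻² mol L⁻¹ and [OH⁻] = 2s.
Ksp = [Mg²⁺][OH⁻]^2 = (4.4×10⁻²)(2s)^2
(2s)^2 = 1.4×10⁻¹¹ / (4.4×10⁻²) = 3.2×10⁻¹⁰
s = 8.9×10⁻⁶ mol L⁻¹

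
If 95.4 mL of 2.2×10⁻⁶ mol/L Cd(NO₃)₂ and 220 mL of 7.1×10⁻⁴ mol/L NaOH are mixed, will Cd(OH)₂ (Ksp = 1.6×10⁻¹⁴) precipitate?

Yes

Total volume after mixing = 95.4 + 220 = 315.4 mL.
[Cd²⁺] = (2.2×10⁻⁶)(95.4)/315.4 = 6.7×10⁻⁷ mol/L
[OH⁻] = (7.1×10⁻⁴)(220)/315.4 = 5.0×10⁻⁴ mol/L
Q = [Cd²⁺][OH⁻]^2 = 1.6×10⁻¹³
Q = 1.6×10⁻¹³ > Ksp = 1.6×10⁻¹⁴, so the solution is supersaturated and Cd(OH)₂ precipitates.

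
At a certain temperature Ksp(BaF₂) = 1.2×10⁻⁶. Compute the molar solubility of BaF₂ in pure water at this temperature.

6.7×10⁻³ M

BaF₂(s) ⇌ Ba²⁺(aq) + 2 F⁻(aq)
If s mol/L of BaF₂ dissolves, [Ba²⁺] = s and [F⁻] = 2s.
Ksp = [Ba²⁺][F⁻]^2 = s · (2s)^2 = 4s^3
4s^3 = 1.2×10⁻⁶  ⇒  s^3 = 3.0×10⁻⁷
s = 6.7×10⁻³ mol/L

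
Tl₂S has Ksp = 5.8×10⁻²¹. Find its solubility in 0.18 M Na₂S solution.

9.0×10⁻¹¹ M

Tl₂S(s) ⇌ 2 Tl⁺(aq) + S²⁻(aq)
With S²⁻ already at 0.18 M and s small, take [S²⁻] ≈ 0.18 M and [Tl⁺] = 2s.
Ksp = [Tl⁺]^2[S²⁻] = (2s)^2(0.18)
(2s)^2 = 5.8×10⁻²¹ / (0.18) = 3.2×10⁻²⁰
s = 9.0×10⁻¹¹ M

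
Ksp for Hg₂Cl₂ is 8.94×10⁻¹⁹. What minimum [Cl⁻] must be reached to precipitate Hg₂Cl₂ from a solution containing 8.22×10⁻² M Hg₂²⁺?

3.30×10⁻⁹ M

Each salt precipitates once Q = Ksp for that salt.
Hg₂Cl₂(s) ⇌ Hg₂²⁺(aq) + 2 Cl⁻(aq)
Ksp = [Hg₂²⁺][Cl⁻]^2 = [Cl⁻]^2(8.22×10⁻²)
[Cl⁻]^2 = 8.94×10⁻¹⁹ / (8.22×10⁻²) = 1.09×10⁻¹⁷
[Cl⁻] = 3.30×10⁻⁹ M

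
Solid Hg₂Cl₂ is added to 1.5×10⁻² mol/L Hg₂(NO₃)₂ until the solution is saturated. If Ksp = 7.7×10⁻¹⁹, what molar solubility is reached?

Hg₂Cl₂(s) ⇌ Hg₂²⁺(aq) + 2 Cl⁻(aq)
The solution already contains Hg₂²⁺ at 1.5×10⁻² mol/L. Let s be the molar solubility of Hg₂Cl₂.
[Hg₂²⁺] ≈ 1.5×10⁻² mol/L (common ion dominates); [Cl⁻] = 2s.
Ksp = [Hg₂²⁺][Cl⁻]^2 = (1.5×10⁻²)(2s)^2
(2s)^2 = 7.7×10⁻¹⁹ / (1.5×10⁻²) = 5.1×10⁻¹⁷
s = 3.6×10⁻⁹ mol/L

3.6×10⁻⁹ M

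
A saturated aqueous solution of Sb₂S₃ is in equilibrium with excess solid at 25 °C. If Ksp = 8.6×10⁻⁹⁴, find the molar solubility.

Sb₂S₃(s) ⇌ 2 Sb³⁺(aq) + 3 S²⁻(aq)
For each mole of Sb₂S₃ that dissolves per liter, [Sb³⁺] = 2s and [S²⁻] = 3s; let s denote this solubility.
Ksp = [Sb³⁺]^2[S²⁻]^3 = (2s)^2 · (3s)^3 = 108s^5
108s^5 = 8.6×10⁻⁹⁴  ⇒  s^5 = 8.0×10⁻⁹⁶
s = (8.0×10⁻⁹⁶)^(1/5) = 9.6×10⁻²⁰ mol/L

9.6×10⁻²⁰ M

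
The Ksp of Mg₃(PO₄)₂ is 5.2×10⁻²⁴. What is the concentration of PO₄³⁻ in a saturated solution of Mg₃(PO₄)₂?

1.7×10⁻⁵ M

Mg₃(PO₄)₂(s) ⇌ 3 Mg²⁺(aq) + 2 PO₄³⁻(aq)
Call the molar solubility s, so that [Mg²⁺] = 3s and [PO₄³⁻] = 2s.
Ksp = [Mg²⁺]^3[PO₄³⁻]^2 = (3s)^3 · (2s)^2 = 108s^5 = 5.2×10⁻²⁴
s = 8.6×10⁻⁶ mol/L
[PO₄³⁻] = 2s = 1.7×10⁻⁵ mol/L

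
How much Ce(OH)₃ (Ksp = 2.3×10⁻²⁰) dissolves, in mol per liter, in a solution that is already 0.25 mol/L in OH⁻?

Ce(OH)₃(s) ⇌ Ce³⁺(aq) + 3 OH⁻(aq)
Let s be the solubility of Ce(OH)₃ here. The common ion gives [OH⁻] ≈ 0.25 mol/L, and [Ce³⁺] = s.
Ksp = [Ce³⁺][OH⁻]^3 = s(0.25)^3
s = 2.3×10⁻²⁰ / (0.25)^3 = 1.5×10⁻¹⁸
s = 1.5×10⁻¹⁸ mol/L

1.5×10⁻¹⁸ M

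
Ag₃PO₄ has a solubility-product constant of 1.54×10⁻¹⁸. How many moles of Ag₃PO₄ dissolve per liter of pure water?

1.55×10⁻⁵ M

Ag₃PO₄(s) ⇌ 3 Ag⁺(aq) + PO₄³⁻(aq)
For each mole of Ag₃PO₄ that dissolves per liter, [Ag⁺] = 3s and [PO₄³⁻] = s; let s denote this solubility.
Ksp = [Ag⁺]^3[PO₄³⁻] = (3s)^3 · s = 27s^4
27s^4 = 1.54×10⁻¹⁸  ⇒  s^4 = 5.70×10⁻²⁰
Taking the 4th root, s = 1.55×10⁻⁵ mol L⁻¹.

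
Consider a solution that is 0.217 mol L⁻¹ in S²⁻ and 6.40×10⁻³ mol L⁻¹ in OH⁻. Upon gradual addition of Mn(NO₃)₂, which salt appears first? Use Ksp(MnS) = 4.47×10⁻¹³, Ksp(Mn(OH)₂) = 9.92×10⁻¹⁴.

The threshold for precipitation is Q = Ksp.
For MnS: [Mn²⁺] = (Ksp/[S²⁻]) = 2.06×10⁻¹² mol L⁻¹
For Mn(OH)₂: [Mn²⁺] = (Ksp/[OH⁻]^2) = 2.42×10⁻⁹ mol L⁻¹
MnS requires the lower [Mn²⁺], so it precipitates first.

MnS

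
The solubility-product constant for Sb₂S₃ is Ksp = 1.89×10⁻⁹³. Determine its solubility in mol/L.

1.12×10⁻¹⁹ M

Sb₂S₃(s) ⇌ 2 Sb³⁺(aq) + 3 S²⁻(aq)
Call the molar solubility s, so that [Sb³⁺] = 2s and [S²⁻] = 3s.
Ksp = [Sb³⁺]^2[S²⁻]^3 = (2s)^2 · (3s)^3 = 108s^5
108s^5 = 1.89×10⁻⁹³  ⇒  s^5 = 1.75×10⁻⁹⁵
Taking the 5th root, s = 1.12×10⁻¹⁹ M.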